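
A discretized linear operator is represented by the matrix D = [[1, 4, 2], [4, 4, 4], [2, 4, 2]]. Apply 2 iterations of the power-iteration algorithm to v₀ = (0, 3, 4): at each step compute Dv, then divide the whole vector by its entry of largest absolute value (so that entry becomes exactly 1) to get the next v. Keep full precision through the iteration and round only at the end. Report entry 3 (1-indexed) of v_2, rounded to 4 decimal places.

Dv0 = (20.00000, 28.00000, 20.00000); divide by 28.00000 → v1 = (0.71429, 1.00000, 0.71429)
Dv1 = (6.14286, 9.71429, 6.85714); divide by 9.71429 → v2 = (0.63235, 1.00000, 0.70588)
Requested entry of v2: 192/272 = 0.7059

0.7059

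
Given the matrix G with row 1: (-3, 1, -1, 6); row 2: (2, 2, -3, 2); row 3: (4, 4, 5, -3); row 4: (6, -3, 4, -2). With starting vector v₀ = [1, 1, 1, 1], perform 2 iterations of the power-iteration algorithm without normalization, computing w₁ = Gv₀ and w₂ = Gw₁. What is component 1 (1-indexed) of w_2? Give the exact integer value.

w1 = Gv₀ = (3, 3, 10, 5)
w2 = Gw1 = (14, -8, 59, 39)
The requested component of w2 is 14.

14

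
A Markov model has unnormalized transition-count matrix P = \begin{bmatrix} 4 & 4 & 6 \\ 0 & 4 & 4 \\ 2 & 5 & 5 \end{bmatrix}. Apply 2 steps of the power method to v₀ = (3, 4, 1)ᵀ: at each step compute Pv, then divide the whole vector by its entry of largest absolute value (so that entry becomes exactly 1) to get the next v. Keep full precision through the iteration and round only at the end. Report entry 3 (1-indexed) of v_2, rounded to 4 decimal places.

Pv0 = (34.00000, 20.00000, 31.00000); divide by 34.00000 → v1 = (1.00000, 0.58824, 0.91176)
Pv1 = (11.82353, 6.00000, 9.50000); divide by 11.82353 → v2 = (1.00000, 0.50746, 0.80348)
Requested entry of v2: 323/402 = 0.8035

0.8035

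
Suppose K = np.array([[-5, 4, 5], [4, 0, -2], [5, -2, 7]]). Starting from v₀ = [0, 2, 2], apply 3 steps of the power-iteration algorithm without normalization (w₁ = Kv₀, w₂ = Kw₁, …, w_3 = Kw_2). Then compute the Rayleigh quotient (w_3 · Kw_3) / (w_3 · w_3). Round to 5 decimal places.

w1 = Kv₀ = (18, -4, 10)
w2 = Kw1 = (-56, 52, 168)
w3 = Kw2 = (1328, -560, 792)
Kw3 = (-4920, 3728, 13304)
w3·Kw3 = 1328·(-4920) + (-560)·3728 + 792·13304 = 1915328; w3·w3 = 1328·1328 + (-560)·(-560) + 792·792 = 2704448
λ ≈ 1915328/2704448 = 0.70821

0.70821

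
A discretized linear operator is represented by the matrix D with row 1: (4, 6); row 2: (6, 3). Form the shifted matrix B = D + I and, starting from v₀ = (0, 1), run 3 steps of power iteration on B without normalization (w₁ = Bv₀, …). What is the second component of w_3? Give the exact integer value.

532

B = D + I has rows (5, 6); (6, 4)
w1 = Bv₀ = (5·0 + 6·1; 6·0 + 4·1) = (6, 4)
w2 = Bw1 = (5·6 + 6·4; 6·6 + 4·4) = (54, 52)
w3 = Bw2 = (582, 532)
Requested component of w3: 532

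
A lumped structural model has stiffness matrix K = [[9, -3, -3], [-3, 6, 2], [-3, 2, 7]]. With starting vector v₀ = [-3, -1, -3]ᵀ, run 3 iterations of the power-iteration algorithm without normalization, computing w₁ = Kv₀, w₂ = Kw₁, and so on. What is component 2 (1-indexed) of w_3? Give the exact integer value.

128

w1 = Kv₀ = (9·(-3) + (-3)·(-1) + (-3)·(-3); (-3)·(-3) + 6·(-1) + 2·(-3); (-3)·(-3) + 2·(-1) + 7·(-3)) = (-15, -3, -14)
w2 = Kw1 = (9·(-15) + (-3)·(-3) + (-3)·(-14); (-3)·(-15) + 6·(-3) + 2·(-14); (-3)·(-15) + 2·(-3) + 7·(-14)) = (-84, -1, -59)
w3 = Kw2 = (-576, 128, -163)
The requested component of w3 is 128.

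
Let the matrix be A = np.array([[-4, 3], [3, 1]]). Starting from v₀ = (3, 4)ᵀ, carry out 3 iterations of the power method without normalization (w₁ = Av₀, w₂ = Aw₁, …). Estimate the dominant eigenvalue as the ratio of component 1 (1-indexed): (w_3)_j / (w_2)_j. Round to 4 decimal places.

w1 = Av₀ = ((-4)·3 + 3·4; 3·3 + 1·4) = (0, 13)
w2 = Aw1 = ((-4)·0 + 3·13; 3·0 + 1·13) = (39, 13)
w3 = Aw2 = (-117, 130)
Ratio at component: -117 / 39 = -3.0000

-3.0000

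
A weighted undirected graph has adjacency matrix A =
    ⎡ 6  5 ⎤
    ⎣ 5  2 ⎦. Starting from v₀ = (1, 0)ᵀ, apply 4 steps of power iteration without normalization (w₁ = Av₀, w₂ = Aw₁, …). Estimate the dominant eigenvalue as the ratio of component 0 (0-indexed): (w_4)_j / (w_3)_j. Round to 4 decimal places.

λ ≈ 9.4011

w1 = Av₀ = (6·1 + 5·0; 5·1 + 2·0) = (6, 5)
w2 = Aw1 = (6·6 + 5·5; 5·6 + 2·5) = (61, 40)
w3 = Aw2 = (566, 385)
w4 = Aw3 = (5321, 3600)
Ratio at component: 5321 / 566 = 9.4011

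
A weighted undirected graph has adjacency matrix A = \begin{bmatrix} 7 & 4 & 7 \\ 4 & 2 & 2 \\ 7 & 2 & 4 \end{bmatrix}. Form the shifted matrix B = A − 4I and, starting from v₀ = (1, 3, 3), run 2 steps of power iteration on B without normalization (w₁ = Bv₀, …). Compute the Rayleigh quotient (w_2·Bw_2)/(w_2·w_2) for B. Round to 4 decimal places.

μ ≈ 9.3947

B = A − 4I has rows (3, 4, 7); (4, -2, 2); (7, 2, 0)
w1 = Bv₀ = (3·1 + 4·3 + 7·3; 4·1 + (-2)·3 + 2·3; 7·1 + 2·3 + 0·3) = (36, 4, 13)
w2 = Bw1 = (3·36 + 4·4 + 7·13; 4·36 + (-2)·4 + 2·13; 7·36 + 2·4 + 0·13) = (215, 162, 260)
Bw2 = (3113, 1056, 1829)
w2·Bw2 = 1315907; w2·w2 = 140069; μ ≈ 1315907/140069 = 9.3947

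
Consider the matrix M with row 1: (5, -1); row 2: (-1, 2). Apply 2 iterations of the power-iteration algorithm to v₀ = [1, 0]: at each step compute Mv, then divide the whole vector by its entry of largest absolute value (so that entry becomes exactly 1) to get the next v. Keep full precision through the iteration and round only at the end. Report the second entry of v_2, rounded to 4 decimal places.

Mv0 = (5.00000, -1.00000); divide by 5.00000 → v1 = (1.00000, -0.20000)
Mv1 = (5.20000, -1.40000); divide by 5.20000 → v2 = (1.00000, -0.26923)
Requested entry of v2: -7/26 = -0.2692

-0.2692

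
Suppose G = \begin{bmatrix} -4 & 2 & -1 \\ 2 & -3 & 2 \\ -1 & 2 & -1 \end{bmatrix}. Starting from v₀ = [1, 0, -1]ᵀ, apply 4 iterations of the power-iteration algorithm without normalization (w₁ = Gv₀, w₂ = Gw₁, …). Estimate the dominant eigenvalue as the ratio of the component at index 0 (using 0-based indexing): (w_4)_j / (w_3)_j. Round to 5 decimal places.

λ ≈ -5.95238

w1 = Gv₀ = ((-4)·1 + 2·0 + (-1)·(-1); 2·1 + (-3)·0 + 2·(-1); (-1)·1 + 2·0 + (-1)·(-1)) = (-3, 0, 0)
w2 = Gw1 = ((-4)·(-3) + 2·0 + (-1)·0; 2·(-3) + (-3)·0 + 2·0; (-1)·(-3) + 2·0 + (-1)·0) = (12, -6, 3)
w3 = Gw2 = (-63, 48, -27)
w4 = Gw3 = (375, -324, 186)
Ratio at component: 375 / -63 = -5.95238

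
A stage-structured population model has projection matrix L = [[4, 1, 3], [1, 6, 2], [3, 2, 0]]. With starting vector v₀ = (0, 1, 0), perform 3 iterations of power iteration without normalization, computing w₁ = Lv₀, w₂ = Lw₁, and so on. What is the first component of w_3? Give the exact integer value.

150

w1 = Lv₀ = (1, 6, 2)
w2 = Lw1 = (16, 41, 15)
w3 = Lw2 = (150, 292, 130)
The requested component of w3 is 150.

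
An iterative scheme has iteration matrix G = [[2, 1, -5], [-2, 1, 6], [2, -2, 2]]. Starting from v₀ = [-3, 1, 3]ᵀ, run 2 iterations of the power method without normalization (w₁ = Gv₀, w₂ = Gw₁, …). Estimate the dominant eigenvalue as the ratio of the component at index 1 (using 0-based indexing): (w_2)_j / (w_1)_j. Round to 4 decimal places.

λ ≈ 2.1200

w1 = Gv₀ = (-20, 25, -2)
w2 = Gw1 = (-5, 53, -94)
Ratio at component: 53 / 25 = 2.1200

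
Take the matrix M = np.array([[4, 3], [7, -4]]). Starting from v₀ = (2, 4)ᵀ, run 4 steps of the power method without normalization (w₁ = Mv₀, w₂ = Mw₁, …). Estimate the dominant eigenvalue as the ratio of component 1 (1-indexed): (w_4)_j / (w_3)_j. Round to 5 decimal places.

w1 = Mv₀ = (4·2 + 3·4; 7·2 + (-4)·4) = (20, -2)
w2 = Mw1 = (4·20 + 3·(-2); 7·20 + (-4)·(-2)) = (74, 148)
w3 = Mw2 = (740, -74)
w4 = Mw3 = (2738, 5476)
Ratio at component: 2738 / 740 = 3.70000

3.70000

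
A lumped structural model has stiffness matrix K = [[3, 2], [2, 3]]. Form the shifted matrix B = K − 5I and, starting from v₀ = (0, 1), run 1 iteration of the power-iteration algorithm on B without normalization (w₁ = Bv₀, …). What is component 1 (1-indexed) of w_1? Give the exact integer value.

B = K − 5I has rows (-2, 2); (2, -2)
w1 = Bv₀ = (2, -2)
Requested component of w1: 2

2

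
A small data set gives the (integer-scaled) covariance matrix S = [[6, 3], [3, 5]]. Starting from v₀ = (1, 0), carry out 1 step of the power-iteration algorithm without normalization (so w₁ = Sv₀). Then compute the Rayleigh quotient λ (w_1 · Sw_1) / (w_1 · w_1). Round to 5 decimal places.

w1 = Sv₀ = (6, 3)
Sw1 = (45, 33)
w1·Sw1 = 6·45 + 3·33 = 369; w1·w1 = 6·6 + 3·3 = 45
λ ≈ 369/45 = 8.20000

λ ≈ 8.20000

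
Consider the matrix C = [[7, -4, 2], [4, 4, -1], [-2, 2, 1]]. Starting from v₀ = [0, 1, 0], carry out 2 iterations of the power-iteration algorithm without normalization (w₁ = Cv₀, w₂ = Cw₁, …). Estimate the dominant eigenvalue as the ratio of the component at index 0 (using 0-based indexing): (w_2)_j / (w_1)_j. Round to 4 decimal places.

w1 = Cv₀ = (-4, 4, 2)
w2 = Cw1 = (-40, -2, 18)
Ratio at component: -40 / -4 = 10.0000

λ ≈ 10.0000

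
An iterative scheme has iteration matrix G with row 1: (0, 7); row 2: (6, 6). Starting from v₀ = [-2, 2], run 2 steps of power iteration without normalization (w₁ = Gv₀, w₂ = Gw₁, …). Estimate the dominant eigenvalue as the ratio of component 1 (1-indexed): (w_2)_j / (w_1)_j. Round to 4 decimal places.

λ ≈ 0.0000

w1 = Gv₀ = (0·(-2) + 7·2; 6·(-2) + 6·2) = (14, 0)
w2 = Gw1 = (0·14 + 7·0; 6·14 + 6·0) = (0, 84)
Ratio at component: 0 / 14 = 0.0000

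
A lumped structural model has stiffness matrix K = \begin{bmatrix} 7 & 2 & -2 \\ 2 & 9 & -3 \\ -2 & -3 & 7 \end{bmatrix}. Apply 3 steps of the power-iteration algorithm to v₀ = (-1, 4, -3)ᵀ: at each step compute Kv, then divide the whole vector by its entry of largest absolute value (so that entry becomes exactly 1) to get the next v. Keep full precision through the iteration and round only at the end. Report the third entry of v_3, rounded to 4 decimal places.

Kv0 = (7.00000, 43.00000, -31.00000); divide by 43.00000 → v1 = (0.16279, 1.00000, -0.72093)
Kv1 = (4.58140, 11.48837, -8.37209); divide by 11.48837 → v2 = (0.39879, 1.00000, -0.72874)
Kv2 = (6.24899, 11.98381, -8.89879); divide by 11.98381 → v3 = (0.52145, 1.00000, -0.74257)
Requested entry of v3: -4396/5920 = -0.7426

-0.7426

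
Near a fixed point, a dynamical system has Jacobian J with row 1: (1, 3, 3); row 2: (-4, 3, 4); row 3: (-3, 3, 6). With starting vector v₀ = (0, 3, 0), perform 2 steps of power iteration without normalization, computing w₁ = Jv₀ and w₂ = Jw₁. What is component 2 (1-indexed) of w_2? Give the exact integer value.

w1 = Jv₀ = (1·0 + 3·3 + 3·0; (-4)·0 + 3·3 + 4·0; (-3)·0 + 3·3 + 6·0) = (9, 9, 9)
w2 = Jw1 = (1·9 + 3·9 + 3·9; (-4)·9 + 3·9 + 4·9; (-3)·9 + 3·9 + 6·9) = (63, 27, 54)
The requested component of w2 is 27.

27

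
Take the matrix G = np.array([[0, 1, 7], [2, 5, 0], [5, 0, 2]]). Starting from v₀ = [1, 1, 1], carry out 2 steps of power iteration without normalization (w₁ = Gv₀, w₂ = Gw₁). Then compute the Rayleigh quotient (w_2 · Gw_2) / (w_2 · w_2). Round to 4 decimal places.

λ ≈ 7.3608

w1 = Gv₀ = (8, 7, 7)
w2 = Gw1 = (56, 51, 54)
Gw2 = (429, 367, 388)
w2·Gw2 = 56·429 + 51·367 + 54·388 = 63693; w2·w2 = 56·56 + 51·51 + 54·54 = 8653
λ ≈ 63693/8653 = 7.3608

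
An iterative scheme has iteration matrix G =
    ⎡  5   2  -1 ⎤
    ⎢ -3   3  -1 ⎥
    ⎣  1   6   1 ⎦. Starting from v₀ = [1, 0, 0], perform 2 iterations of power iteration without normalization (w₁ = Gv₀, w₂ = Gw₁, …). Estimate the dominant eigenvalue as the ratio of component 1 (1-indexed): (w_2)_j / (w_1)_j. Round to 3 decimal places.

w1 = Gv₀ = (5, -3, 1)
w2 = Gw1 = (18, -25, -12)
Ratio at component: 18 / 5 = 3.600

3.600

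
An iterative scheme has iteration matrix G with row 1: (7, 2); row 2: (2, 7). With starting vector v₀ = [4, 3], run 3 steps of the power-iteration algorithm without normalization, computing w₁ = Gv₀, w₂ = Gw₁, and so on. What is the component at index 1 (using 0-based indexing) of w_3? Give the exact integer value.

w1 = Gv₀ = (34, 29)
w2 = Gw1 = (296, 271)
w3 = Gw2 = (2614, 2489)
The requested component of w3 is 2489.

2489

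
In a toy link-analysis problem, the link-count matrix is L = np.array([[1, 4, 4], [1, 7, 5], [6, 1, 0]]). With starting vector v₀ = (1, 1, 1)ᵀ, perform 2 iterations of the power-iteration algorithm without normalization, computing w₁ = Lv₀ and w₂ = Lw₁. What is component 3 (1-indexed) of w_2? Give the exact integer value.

67

w1 = Lv₀ = (1·1 + 4·1 + 4·1; 1·1 + 7·1 + 5·1; 6·1 + 1·1 + 0·1) = (9, 13, 7)
w2 = Lw1 = (1·9 + 4·13 + 4·7; 1·9 + 7·13 + 5·7; 6·9 + 1·13 + 0·7) = (89, 135, 67)
The requested component of w2 is 67.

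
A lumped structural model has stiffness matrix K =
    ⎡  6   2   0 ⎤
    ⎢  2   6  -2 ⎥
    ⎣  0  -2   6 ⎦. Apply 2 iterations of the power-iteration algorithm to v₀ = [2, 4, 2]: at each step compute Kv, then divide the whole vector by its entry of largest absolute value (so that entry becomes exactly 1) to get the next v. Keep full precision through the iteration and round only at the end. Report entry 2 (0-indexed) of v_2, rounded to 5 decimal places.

Kv0 = (20.000000, 24.000000, 4.000000); divide by 24.000000 → v1 = (0.833333, 1.000000, 0.166667)
Kv1 = (7.000000, 7.333333, -1.000000); divide by 7.333333 → v2 = (0.954545, 1.000000, -0.136364)
Requested entry of v2: -24/176 = -0.13636

-0.13636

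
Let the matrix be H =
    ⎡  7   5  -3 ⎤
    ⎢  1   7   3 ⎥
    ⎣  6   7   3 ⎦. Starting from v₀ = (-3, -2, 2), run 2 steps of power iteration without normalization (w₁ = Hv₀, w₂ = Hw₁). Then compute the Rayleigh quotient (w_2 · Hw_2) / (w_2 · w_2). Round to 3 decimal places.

λ ≈ 9.958

w1 = Hv₀ = (7·(-3) + 5·(-2) + (-3)·2; 1·(-3) + 7·(-2) + 3·2; 6·(-3) + 7·(-2) + 3·2) = (-37, -11, -26)
w2 = Hw1 = (7·(-37) + 5·(-11) + (-3)·(-26); 1·(-37) + 7·(-11) + 3·(-26); 6·(-37) + 7·(-11) + 3·(-26)) = (-236, -192, -377)
Hw2 = (-1481, -2711, -3891)
w2·Hw2 = (-236)·(-1481) + (-192)·(-2711) + (-377)·(-3891) = 2336935; w2·w2 = (-236)·(-236) + (-192)·(-192) + (-377)·(-377) = 234689
λ ≈ 2336935/234689 = 9.958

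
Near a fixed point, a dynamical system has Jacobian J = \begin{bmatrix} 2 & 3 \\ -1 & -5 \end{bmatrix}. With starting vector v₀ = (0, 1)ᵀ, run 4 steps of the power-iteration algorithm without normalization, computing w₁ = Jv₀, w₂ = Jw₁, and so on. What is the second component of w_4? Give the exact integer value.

457

w1 = Jv₀ = (2·0 + 3·1; (-1)·0 + (-5)·1) = (3, -5)
w2 = Jw1 = (2·3 + 3·(-5); (-1)·3 + (-5)·(-5)) = (-9, 22)
w3 = Jw2 = (48, -101)
w4 = Jw3 = (-207, 457)
The requested component of w4 is 457.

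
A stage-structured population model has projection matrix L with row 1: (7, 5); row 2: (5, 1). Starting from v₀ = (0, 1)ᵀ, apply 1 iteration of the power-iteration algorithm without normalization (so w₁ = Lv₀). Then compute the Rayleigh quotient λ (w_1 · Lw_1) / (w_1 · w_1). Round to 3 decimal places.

λ ≈ 8.692

w1 = Lv₀ = (7·0 + 5·1; 5·0 + 1·1) = (5, 1)
Lw1 = (40, 26)
w1·Lw1 = 5·40 + 1·26 = 226; w1·w1 = 5·5 + 1·1 = 26
λ ≈ 226/26 = 8.692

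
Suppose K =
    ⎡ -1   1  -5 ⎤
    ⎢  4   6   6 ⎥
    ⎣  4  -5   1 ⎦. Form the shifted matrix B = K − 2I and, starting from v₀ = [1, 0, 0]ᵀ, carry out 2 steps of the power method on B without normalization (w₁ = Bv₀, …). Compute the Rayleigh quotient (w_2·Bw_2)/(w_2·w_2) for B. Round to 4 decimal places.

-0.2569

B = K − 2I has rows (-3, 1, -5); (4, 4, 6); (4, -5, -1)
w1 = Bv₀ = (-3, 4, 4)
w2 = Bw1 = (-7, 28, -36)
Bw2 = (229, -132, -132)
w2·Bw2 = -547; w2·w2 = 2129; μ ≈ -547/2129 = -0.2569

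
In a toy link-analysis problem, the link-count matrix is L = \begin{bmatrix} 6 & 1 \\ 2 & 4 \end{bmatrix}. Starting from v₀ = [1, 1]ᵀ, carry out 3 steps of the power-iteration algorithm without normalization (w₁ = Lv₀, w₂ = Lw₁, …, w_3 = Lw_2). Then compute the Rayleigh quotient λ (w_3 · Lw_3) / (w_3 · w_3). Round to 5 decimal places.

w1 = Lv₀ = (6·1 + 1·1; 2·1 + 4·1) = (7, 6)
w2 = Lw1 = (6·7 + 1·6; 2·7 + 4·6) = (48, 38)
w3 = Lw2 = (326, 248)
Lw3 = (2204, 1644)
w3·Lw3 = 326·2204 + 248·1644 = 1126216; w3·w3 = 326·326 + 248·248 = 167780
λ ≈ 1126216/167780 = 6.71246

λ ≈ 6.71246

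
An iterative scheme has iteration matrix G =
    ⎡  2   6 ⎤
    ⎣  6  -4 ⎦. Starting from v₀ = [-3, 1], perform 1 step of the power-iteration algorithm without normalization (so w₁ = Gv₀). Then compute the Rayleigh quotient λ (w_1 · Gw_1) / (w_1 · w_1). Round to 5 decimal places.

λ ≈ -4.00000

w1 = Gv₀ = (2·(-3) + 6·1; 6·(-3) + (-4)·1) = (0, -22)
Gw1 = (-132, 88)
w1·Gw1 = 0·(-132) + (-22)·88 = -1936; w1·w1 = 0·0 + (-22)·(-22) = 484
λ ≈ -1936/484 = -4.00000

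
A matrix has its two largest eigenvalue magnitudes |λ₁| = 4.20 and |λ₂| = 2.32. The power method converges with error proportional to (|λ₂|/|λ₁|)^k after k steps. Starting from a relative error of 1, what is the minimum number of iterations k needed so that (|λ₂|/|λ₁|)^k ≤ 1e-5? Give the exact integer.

20

|λ₂/λ₁| = 2.32/4.20 = 0.55238
Need k ≥ ln(1e-5) / ln(0.55238) = -11.5129 / -0.5935 ≈ 19.398
Smallest integer k satisfying the bound: 20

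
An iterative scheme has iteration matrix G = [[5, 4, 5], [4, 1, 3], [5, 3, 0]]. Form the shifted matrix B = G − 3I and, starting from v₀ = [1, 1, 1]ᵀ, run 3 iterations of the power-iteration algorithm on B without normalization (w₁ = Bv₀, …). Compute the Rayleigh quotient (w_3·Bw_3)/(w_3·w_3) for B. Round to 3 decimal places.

μ ≈ 7.573

B = G − 3I has rows (2, 4, 5); (4, -2, 3); (5, 3, -3)
w1 = Bv₀ = (11, 5, 5)
w2 = Bw1 = (67, 49, 55)
w3 = Bw2 = (605, 335, 317)
Bw3 = (4135, 2701, 3079)
w3·Bw3 = 4382553; w3·w3 = 578739; μ ≈ 4382553/578739 = 7.573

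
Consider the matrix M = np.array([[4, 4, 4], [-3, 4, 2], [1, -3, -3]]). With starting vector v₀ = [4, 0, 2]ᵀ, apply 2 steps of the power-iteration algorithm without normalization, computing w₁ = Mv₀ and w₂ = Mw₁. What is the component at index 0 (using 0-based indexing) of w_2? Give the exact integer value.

56

w1 = Mv₀ = (24, -8, -2)
w2 = Mw1 = (56, -108, 54)
The requested component of w2 is 56.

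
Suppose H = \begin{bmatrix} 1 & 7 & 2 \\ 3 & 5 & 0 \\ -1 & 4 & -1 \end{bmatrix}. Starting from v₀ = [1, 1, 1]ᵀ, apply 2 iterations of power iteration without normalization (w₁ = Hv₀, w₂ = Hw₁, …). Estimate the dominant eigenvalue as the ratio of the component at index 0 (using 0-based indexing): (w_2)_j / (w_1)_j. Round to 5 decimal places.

w1 = Hv₀ = (10, 8, 2)
w2 = Hw1 = (70, 70, 20)
Ratio at component: 70 / 10 = 7.00000

λ ≈ 7.00000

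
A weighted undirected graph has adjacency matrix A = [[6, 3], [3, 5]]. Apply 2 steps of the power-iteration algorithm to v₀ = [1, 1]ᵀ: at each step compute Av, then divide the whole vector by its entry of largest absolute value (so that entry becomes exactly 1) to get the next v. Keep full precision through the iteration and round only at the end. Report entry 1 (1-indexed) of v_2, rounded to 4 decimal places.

Av0 = (9.00000, 8.00000); divide by 9.00000 → v1 = (1.00000, 0.88889)
Av1 = (8.66667, 7.44444); divide by 8.66667 → v2 = (1.00000, 0.85897)
Requested entry of v2: 78/78 = 1.0000

1.0000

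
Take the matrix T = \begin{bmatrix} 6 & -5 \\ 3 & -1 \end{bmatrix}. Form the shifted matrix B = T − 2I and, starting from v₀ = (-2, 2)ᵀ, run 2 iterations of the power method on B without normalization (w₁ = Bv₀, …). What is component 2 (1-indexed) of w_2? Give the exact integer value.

-18

B = T − 2I has rows (4, -5); (3, -3)
w1 = Bv₀ = (-18, -12)
w2 = Bw1 = (-12, -18)
Requested component of w2: -18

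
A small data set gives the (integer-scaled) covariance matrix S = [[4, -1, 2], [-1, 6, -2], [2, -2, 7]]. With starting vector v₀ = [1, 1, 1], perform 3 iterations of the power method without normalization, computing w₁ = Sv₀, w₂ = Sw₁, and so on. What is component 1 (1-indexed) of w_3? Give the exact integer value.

w1 = Sv₀ = (5, 3, 7)
w2 = Sw1 = (31, -1, 53)
w3 = Sw2 = (231, -143, 435)
The requested component of w3 is 231.

231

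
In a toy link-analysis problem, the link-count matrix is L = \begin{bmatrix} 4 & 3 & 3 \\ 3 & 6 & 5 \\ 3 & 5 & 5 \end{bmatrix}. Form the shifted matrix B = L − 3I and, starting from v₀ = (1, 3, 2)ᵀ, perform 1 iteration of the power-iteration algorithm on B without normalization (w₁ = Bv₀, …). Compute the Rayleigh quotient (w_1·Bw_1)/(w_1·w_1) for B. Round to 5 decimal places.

9.59150

B = L − 3I has rows (1, 3, 3); (3, 3, 5); (3, 5, 2)
w1 = Bv₀ = (1·1 + 3·3 + 3·2; 3·1 + 3·3 + 5·2; 3·1 + 5·3 + 2·2) = (16, 22, 22)
Bw1 = (148, 224, 202)
w1·Bw1 = 11740; w1·w1 = 1224; μ ≈ 11740/1224 = 9.59150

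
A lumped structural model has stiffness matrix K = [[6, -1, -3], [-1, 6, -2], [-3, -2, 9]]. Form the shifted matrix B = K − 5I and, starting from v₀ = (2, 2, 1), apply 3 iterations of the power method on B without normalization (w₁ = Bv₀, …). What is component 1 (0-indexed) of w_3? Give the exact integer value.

B = K − 5I has rows (1, -1, -3); (-1, 1, -2); (-3, -2, 4)
w1 = Bv₀ = (1·2 + (-1)·2 + (-3)·1; (-1)·2 + 1·2 + (-2)·1; (-3)·2 + (-2)·2 + 4·1) = (-3, -2, -6)
w2 = Bw1 = (1·(-3) + (-1)·(-2) + (-3)·(-6); (-1)·(-3) + 1·(-2) + (-2)·(-6); (-3)·(-3) + (-2)·(-2) + 4·(-6)) = (17, 13, -11)
w3 = Bw2 = (37, 18, -121)
Requested component of w3: 18

18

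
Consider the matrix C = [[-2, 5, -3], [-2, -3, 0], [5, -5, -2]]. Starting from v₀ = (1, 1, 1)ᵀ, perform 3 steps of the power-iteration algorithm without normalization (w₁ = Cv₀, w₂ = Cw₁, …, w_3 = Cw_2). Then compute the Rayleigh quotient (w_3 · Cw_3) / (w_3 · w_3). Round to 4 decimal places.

-2.3876

w1 = Cv₀ = ((-2)·1 + 5·1 + (-3)·1; (-2)·1 + (-3)·1 + 0·1; 5·1 + (-5)·1 + (-2)·1) = (0, -5, -2)
w2 = Cw1 = ((-2)·0 + 5·(-5) + (-3)·(-2); (-2)·0 + (-3)·(-5) + 0·(-2); 5·0 + (-5)·(-5) + (-2)·(-2)) = (-19, 15, 29)
w3 = Cw2 = (26, -7, -228)
Cw3 = (597, -31, 621)
w3·Cw3 = 26·597 + (-7)·(-31) + (-228)·621 = -125849; w3·w3 = 26·26 + (-7)·(-7) + (-228)·(-228) = 52709
λ ≈ -125849/52709 = -2.3876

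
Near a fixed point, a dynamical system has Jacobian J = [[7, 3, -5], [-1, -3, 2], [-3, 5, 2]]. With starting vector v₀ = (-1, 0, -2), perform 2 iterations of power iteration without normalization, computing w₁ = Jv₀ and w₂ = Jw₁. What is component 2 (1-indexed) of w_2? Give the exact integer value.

w1 = Jv₀ = (3, -3, -1)
w2 = Jw1 = (17, 4, -26)
The requested component of w2 is 4.

4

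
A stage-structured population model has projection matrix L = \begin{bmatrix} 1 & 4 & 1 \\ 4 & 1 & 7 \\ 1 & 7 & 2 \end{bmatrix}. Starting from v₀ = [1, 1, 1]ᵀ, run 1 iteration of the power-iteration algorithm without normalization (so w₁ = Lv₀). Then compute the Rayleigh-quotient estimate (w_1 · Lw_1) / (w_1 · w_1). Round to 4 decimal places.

λ ≈ 9.8429

w1 = Lv₀ = (1·1 + 4·1 + 1·1; 4·1 + 1·1 + 7·1; 1·1 + 7·1 + 2·1) = (6, 12, 10)
Lw1 = (64, 106, 110)
w1·Lw1 = 6·64 + 12·106 + 10·110 = 2756; w1·w1 = 6·6 + 12·12 + 10·10 = 280
λ ≈ 2756/280 = 9.8429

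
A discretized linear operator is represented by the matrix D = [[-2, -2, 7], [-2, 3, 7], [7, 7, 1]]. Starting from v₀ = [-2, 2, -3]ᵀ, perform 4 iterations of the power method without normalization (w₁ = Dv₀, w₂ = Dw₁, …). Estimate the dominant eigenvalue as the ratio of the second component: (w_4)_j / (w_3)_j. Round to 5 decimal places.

λ ≈ 1.11105

w1 = Dv₀ = ((-2)·(-2) + (-2)·2 + 7·(-3); (-2)·(-2) + 3·2 + 7·(-3); 7·(-2) + 7·2 + 1·(-3)) = (-21, -11, -3)
w2 = Dw1 = ((-2)·(-21) + (-2)·(-11) + 7·(-3); (-2)·(-21) + 3·(-11) + 7·(-3); 7·(-21) + 7·(-11) + 1·(-3)) = (43, -12, -227)
w3 = Dw2 = (-1651, -1711, -10)
w4 = Dw3 = (6654, -1901, -23544)
Ratio at component: -1901 / -1711 = 1.11105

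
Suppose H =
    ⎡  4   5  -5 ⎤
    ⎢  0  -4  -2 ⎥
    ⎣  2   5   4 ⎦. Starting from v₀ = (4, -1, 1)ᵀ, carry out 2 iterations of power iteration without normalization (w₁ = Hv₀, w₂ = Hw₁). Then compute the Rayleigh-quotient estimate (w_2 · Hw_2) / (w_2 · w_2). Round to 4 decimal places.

1.6844

w1 = Hv₀ = (6, 2, 7)
w2 = Hw1 = (-1, -22, 50)
Hw2 = (-364, -12, 88)
w2·Hw2 = (-1)·(-364) + (-22)·(-12) + 50·88 = 5028; w2·w2 = (-1)·(-1) + (-22)·(-22) + 50·50 = 2985
λ ≈ 5028/2985 = 1.6844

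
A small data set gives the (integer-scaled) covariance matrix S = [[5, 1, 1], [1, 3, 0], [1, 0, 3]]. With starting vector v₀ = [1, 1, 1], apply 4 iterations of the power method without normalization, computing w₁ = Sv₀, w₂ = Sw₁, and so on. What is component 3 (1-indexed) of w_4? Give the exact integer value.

w1 = Sv₀ = (7, 4, 4)
w2 = Sw1 = (43, 19, 19)
w3 = Sw2 = (253, 100, 100)
w4 = Sw3 = (1465, 553, 553)
The requested component of w4 is 553.

553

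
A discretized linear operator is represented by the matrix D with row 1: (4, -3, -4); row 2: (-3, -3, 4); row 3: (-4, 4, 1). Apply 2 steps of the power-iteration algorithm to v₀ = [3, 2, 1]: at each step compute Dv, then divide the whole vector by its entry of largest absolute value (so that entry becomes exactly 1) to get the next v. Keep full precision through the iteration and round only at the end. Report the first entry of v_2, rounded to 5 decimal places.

-0.96364

Dv0 = (2.000000, -11.000000, -3.000000); divide by -11.000000 → v1 = (-0.181818, 1.000000, 0.272727)
Dv1 = (-4.818182, -1.363636, 5.000000); divide by 5.000000 → v2 = (-0.963636, -0.272727, 1.000000)
Requested entry of v2: 53/-55 = -0.96364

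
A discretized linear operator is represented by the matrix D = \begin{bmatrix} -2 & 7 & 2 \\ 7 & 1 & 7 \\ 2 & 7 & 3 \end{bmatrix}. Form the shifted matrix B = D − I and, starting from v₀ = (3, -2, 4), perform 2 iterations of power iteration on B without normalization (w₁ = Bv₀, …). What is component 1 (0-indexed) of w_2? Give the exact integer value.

-105

B = D − I has rows (-3, 7, 2); (7, 0, 7); (2, 7, 2)
w1 = Bv₀ = ((-3)·3 + 7·(-2) + 2·4; 7·3 + 0·(-2) + 7·4; 2·3 + 7·(-2) + 2·4) = (-15, 49, 0)
w2 = Bw1 = ((-3)·(-15) + 7·49 + 2·0; 7·(-15) + 0·49 + 7·0; 2·(-15) + 7·49 + 2·0) = (388, -105, 313)
Requested component of w2: -105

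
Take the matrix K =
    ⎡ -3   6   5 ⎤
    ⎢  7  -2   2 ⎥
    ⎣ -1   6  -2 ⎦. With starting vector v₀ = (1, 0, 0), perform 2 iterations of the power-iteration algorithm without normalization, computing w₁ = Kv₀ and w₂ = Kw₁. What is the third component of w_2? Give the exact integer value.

47

w1 = Kv₀ = (-3, 7, -1)
w2 = Kw1 = (46, -37, 47)
The requested component of w2 is 47.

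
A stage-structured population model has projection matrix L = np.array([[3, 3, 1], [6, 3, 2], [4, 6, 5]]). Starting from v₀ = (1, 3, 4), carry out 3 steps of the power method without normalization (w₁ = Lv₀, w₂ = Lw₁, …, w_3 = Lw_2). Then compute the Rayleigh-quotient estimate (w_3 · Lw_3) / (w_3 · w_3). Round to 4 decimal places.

λ ≈ 10.1858

w1 = Lv₀ = (16, 23, 42)
w2 = Lw1 = (159, 249, 412)
w3 = Lw2 = (1636, 2525, 4190)
Lw3 = (16673, 25771, 42644)
w3·Lw3 = 1636·16673 + 2525·25771 + 4190·42644 = 271027163; w3·w3 = 1636·1636 + 2525·2525 + 4190·4190 = 26608221
λ ≈ 271027163/26608221 = 10.1858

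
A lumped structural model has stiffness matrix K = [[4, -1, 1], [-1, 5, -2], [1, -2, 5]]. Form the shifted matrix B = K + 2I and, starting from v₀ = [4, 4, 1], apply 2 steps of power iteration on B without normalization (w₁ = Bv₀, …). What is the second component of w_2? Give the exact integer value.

B = K + 2I has rows (6, -1, 1); (-1, 7, -2); (1, -2, 7)
w1 = Bv₀ = (6·4 + (-1)·4 + 1·1; (-1)·4 + 7·4 + (-2)·1; 1·4 + (-2)·4 + 7·1) = (21, 22, 3)
w2 = Bw1 = (6·21 + (-1)·22 + 1·3; (-1)·21 + 7·22 + (-2)·3; 1·21 + (-2)·22 + 7·3) = (107, 127, -2)
Requested component of w2: 127

127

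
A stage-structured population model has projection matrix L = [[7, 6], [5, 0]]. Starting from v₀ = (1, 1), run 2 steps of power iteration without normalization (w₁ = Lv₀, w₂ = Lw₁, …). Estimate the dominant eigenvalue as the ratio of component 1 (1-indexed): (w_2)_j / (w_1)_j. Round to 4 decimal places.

w1 = Lv₀ = (13, 5)
w2 = Lw1 = (121, 65)
Ratio at component: 121 / 13 = 9.3077

9.3077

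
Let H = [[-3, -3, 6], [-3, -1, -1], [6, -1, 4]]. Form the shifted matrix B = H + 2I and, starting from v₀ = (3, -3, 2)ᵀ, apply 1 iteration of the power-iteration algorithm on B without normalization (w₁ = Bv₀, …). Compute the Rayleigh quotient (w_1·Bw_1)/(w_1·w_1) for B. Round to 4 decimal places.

B = H + 2I has rows (-1, -3, 6); (-3, 1, -1); (6, -1, 6)
w1 = Bv₀ = (18, -14, 33)
Bw1 = (222, -101, 320)
w1·Bw1 = 15970; w1·w1 = 1609; μ ≈ 15970/1609 = 9.9254

9.9254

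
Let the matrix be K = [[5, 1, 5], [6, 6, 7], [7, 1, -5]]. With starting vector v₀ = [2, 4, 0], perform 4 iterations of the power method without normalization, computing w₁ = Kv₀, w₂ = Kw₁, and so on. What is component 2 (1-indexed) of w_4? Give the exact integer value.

w1 = Kv₀ = (14, 36, 18)
w2 = Kw1 = (196, 426, 44)
w3 = Kw2 = (1626, 4040, 1578)
w4 = Kw3 = (20060, 45042, 7532)
The requested component of w4 is 45042.

45042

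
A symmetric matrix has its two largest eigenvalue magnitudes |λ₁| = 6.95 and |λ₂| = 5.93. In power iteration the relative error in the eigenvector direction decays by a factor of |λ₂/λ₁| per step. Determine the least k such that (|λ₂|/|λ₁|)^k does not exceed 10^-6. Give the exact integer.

|λ₂/λ₁| = 5.93/6.95 = 0.85324
Need k ≥ ln(10^-6) / ln(0.85324) = -13.8155 / -0.1587 ≈ 87.045
Smallest integer k satisfying the bound: 88

88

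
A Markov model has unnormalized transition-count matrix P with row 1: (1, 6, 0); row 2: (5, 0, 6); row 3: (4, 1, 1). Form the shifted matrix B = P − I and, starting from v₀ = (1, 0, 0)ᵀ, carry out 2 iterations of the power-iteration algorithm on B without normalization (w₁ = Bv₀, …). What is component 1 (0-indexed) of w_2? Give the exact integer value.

19

B = P − I has rows (0, 6, 0); (5, -1, 6); (4, 1, 0)
w1 = Bv₀ = (0·1 + 6·0 + 0·0; 5·1 + (-1)·0 + 6·0; 4·1 + 1·0 + 0·0) = (0, 5, 4)
w2 = Bw1 = (0·0 + 6·5 + 0·4; 5·0 + (-1)·5 + 6·4; 4·0 + 1·5 + 0·4) = (30, 19, 5)
Requested component of w2: 19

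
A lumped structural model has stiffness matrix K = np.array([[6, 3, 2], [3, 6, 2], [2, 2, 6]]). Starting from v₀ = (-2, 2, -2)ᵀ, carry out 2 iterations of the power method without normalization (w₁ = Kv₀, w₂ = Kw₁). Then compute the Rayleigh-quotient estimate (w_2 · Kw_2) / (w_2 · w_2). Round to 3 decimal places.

9.970

w1 = Kv₀ = (-10, 2, -12)
w2 = Kw1 = (-78, -42, -88)
Kw2 = (-770, -662, -768)
w2·Kw2 = (-78)·(-770) + (-42)·(-662) + (-88)·(-768) = 155448; w2·w2 = (-78)·(-78) + (-42)·(-42) + (-88)·(-88) = 15592
λ ≈ 155448/15592 = 9.970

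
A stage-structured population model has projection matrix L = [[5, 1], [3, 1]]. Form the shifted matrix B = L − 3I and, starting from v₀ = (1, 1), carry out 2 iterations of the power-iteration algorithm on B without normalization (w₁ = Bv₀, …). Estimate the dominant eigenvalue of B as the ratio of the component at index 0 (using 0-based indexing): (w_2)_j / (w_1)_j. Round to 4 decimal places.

2.3333

B = L − 3I has rows (2, 1); (3, -2)
w1 = Bv₀ = (2·1 + 1·1; 3·1 + (-2)·1) = (3, 1)
w2 = Bw1 = (2·3 + 1·1; 3·3 + (-2)·1) = (7, 7)
Ratio: 7/3 = 2.3333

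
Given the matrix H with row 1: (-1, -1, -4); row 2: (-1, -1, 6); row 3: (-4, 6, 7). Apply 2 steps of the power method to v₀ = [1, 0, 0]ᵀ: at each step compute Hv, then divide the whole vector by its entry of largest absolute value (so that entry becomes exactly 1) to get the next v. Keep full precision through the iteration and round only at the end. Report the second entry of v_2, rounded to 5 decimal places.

0.73333

Hv0 = (-1.000000, -1.000000, -4.000000); divide by -4.000000 → v1 = (0.250000, 0.250000, 1.000000)
Hv1 = (-4.500000, 5.500000, 7.500000); divide by 7.500000 → v2 = (-0.600000, 0.733333, 1.000000)
Requested entry of v2: -22/-30 = 0.73333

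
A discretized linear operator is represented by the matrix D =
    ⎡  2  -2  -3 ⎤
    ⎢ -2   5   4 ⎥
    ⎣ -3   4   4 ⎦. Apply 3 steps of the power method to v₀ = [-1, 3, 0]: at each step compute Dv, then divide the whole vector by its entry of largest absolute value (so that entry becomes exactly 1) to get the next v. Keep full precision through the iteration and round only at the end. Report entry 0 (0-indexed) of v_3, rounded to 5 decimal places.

Dv0 = (-8.000000, 17.000000, 15.000000); divide by 17.000000 → v1 = (-0.470588, 1.000000, 0.882353)
Dv1 = (-5.588235, 9.470588, 8.941176); divide by 9.470588 → v2 = (-0.590062, 1.000000, 0.944099)
Dv2 = (-6.012422, 9.956522, 9.546584); divide by 9.956522 → v3 = (-0.603868, 1.000000, 0.958827)
Requested entry of v3: -968/1603 = -0.60387

-0.60387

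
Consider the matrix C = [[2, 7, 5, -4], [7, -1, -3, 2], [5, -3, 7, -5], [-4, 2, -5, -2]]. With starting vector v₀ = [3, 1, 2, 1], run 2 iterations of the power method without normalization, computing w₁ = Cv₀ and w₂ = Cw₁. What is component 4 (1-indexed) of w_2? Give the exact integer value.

w1 = Cv₀ = (2·3 + 7·1 + 5·2 + (-4)·1; 7·3 + (-1)·1 + (-3)·2 + 2·1; 5·3 + (-3)·1 + 7·2 + (-5)·1; (-4)·3 + 2·1 + (-5)·2 + (-2)·1) = (19, 16, 21, -22)
w2 = Cw1 = (2·19 + 7·16 + 5·21 + (-4)·(-22); 7·19 + (-1)·16 + (-3)·21 + 2·(-22); 5·19 + (-3)·16 + 7·21 + (-5)·(-22); (-4)·19 + 2·16 + (-5)·21 + (-2)·(-22)) = (343, 10, 304, -105)
The requested component of w2 is -105.

-105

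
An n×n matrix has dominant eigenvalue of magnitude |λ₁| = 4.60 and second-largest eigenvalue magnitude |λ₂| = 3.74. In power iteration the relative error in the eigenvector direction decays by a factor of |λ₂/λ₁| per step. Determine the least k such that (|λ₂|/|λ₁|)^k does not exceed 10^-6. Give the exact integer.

|λ₂/λ₁| = 3.74/4.60 = 0.81304
Need k ≥ ln(10^-6) / ln(0.81304) = -13.8155 / -0.2070 ≈ 66.751
Smallest integer k satisfying the bound: 67

67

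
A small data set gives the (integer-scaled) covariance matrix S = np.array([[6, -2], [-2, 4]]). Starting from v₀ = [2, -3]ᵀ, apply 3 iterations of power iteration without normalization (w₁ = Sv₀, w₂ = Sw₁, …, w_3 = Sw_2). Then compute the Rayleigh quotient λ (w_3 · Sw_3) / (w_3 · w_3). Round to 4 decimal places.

7.2332

w1 = Sv₀ = (6·2 + (-2)·(-3); (-2)·2 + 4·(-3)) = (18, -16)
w2 = Sw1 = (6·18 + (-2)·(-16); (-2)·18 + 4·(-16)) = (140, -100)
w3 = Sw2 = (1040, -680)
Sw3 = (7600, -4800)
w3·Sw3 = 1040·7600 + (-680)·(-4800) = 11168000; w3·w3 = 1040·1040 + (-680)·(-680) = 1544000
λ ≈ 11168000/1544000 = 7.2332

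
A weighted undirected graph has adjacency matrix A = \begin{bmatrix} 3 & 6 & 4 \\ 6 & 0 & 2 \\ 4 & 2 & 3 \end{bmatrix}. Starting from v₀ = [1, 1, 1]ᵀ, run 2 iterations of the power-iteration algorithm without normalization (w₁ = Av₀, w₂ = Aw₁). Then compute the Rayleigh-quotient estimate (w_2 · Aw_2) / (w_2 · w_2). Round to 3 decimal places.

w1 = Av₀ = (13, 8, 9)
w2 = Aw1 = (123, 96, 95)
Aw2 = (1325, 928, 969)
w2·Aw2 = 123·1325 + 96·928 + 95·969 = 344118; w2·w2 = 123·123 + 96·96 + 95·95 = 33370
λ ≈ 344118/33370 = 10.312

λ ≈ 10.312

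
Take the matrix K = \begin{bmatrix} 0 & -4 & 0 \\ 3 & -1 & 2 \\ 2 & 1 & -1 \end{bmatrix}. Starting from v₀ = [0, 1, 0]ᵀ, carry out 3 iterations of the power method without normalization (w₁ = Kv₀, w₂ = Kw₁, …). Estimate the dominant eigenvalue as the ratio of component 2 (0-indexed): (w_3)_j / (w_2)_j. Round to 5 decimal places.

w1 = Kv₀ = (-4, -1, 1)
w2 = Kw1 = (4, -9, -10)
w3 = Kw2 = (36, 1, 9)
Ratio at component: 9 / -10 = -0.90000

-0.90000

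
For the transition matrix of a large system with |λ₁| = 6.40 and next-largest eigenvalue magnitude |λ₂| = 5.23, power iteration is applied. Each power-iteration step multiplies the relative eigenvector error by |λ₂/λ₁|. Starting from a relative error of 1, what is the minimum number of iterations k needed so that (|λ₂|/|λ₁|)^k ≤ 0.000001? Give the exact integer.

69

|λ₂/λ₁| = 5.23/6.40 = 0.81719
Need k ≥ ln(0.000001) / ln(0.81719) = -13.8155 / -0.2019 ≈ 68.432
Smallest integer k satisfying the bound: 69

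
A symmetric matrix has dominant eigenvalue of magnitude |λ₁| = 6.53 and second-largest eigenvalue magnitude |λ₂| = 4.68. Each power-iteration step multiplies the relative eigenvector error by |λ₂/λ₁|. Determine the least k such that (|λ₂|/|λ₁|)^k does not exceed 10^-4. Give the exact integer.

28

|λ₂/λ₁| = 4.68/6.53 = 0.71669
Need k ≥ ln(10^-4) / ln(0.71669) = -9.2103 / -0.3331 ≈ 27.650
Smallest integer k satisfying the bound: 28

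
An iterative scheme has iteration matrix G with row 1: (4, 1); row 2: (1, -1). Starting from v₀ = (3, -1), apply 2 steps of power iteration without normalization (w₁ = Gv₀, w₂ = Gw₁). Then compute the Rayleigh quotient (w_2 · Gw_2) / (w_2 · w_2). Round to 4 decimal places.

w1 = Gv₀ = (11, 4)
w2 = Gw1 = (48, 7)
Gw2 = (199, 41)
w2·Gw2 = 48·199 + 7·41 = 9839; w2·w2 = 48·48 + 7·7 = 2353
λ ≈ 9839/2353 = 4.1815

λ ≈ 4.1815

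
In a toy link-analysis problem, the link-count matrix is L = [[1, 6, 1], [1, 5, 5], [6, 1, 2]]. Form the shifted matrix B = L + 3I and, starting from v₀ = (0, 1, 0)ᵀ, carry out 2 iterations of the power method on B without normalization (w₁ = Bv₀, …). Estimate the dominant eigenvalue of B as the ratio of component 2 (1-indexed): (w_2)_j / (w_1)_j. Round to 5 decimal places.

9.37500

B = L + 3I has rows (4, 6, 1); (1, 8, 5); (6, 1, 5)
w1 = Bv₀ = (6, 8, 1)
w2 = Bw1 = (73, 75, 49)
Ratio: 75/8 = 9.37500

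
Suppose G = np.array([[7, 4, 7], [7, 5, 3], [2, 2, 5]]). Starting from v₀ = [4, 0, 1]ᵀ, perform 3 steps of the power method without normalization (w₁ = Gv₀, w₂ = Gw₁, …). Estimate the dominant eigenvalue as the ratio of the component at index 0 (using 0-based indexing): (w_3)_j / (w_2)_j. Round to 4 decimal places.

w1 = Gv₀ = (7·4 + 4·0 + 7·1; 7·4 + 5·0 + 3·1; 2·4 + 2·0 + 5·1) = (35, 31, 13)
w2 = Gw1 = (7·35 + 4·31 + 7·13; 7·35 + 5·31 + 3·13; 2·35 + 2·31 + 5·13) = (460, 439, 197)
w3 = Gw2 = (6355, 6006, 2783)
Ratio at component: 6355 / 460 = 13.8152

λ ≈ 13.8152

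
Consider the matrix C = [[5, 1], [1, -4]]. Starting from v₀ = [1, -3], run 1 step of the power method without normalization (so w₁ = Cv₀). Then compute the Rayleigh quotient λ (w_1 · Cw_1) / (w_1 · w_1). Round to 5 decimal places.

w1 = Cv₀ = (5·1 + 1·(-3); 1·1 + (-4)·(-3)) = (2, 13)
Cw1 = (23, -50)
w1·Cw1 = 2·23 + 13·(-50) = -604; w1·w1 = 2·2 + 13·13 = 173
λ ≈ -604/173 = -3.49133

-3.49133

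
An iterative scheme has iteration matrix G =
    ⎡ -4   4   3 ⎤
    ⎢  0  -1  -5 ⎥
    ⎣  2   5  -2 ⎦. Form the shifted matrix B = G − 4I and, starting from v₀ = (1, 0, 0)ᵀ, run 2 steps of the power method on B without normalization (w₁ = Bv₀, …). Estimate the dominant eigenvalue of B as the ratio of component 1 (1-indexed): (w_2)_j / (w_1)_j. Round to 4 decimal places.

B = G − 4I has rows (-8, 4, 3); (0, -5, -5); (2, 5, -6)
w1 = Bv₀ = ((-8)·1 + 4·0 + 3·0; 0·1 + (-5)·0 + (-5)·0; 2·1 + 5·0 + (-6)·0) = (-8, 0, 2)
w2 = Bw1 = ((-8)·(-8) + 4·0 + 3·2; 0·(-8) + (-5)·0 + (-5)·2; 2·(-8) + 5·0 + (-6)·2) = (70, -10, -28)
Ratio: 70/-8 = -8.7500

μ ≈ -8.7500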